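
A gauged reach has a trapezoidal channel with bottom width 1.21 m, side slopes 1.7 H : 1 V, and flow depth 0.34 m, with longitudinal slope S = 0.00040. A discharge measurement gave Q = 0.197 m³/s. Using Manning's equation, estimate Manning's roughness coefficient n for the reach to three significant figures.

A = (b + z·y)·y = (1.21 + 1.7×0.34)×0.34 = 0.6079 m²
P = b + 2y√(1+z²) = 1.21 + 2×0.34×√(1+1.7²) = 2.551 m
R = A/P = 0.6079/2.551 = 0.2383 m
n = (1/Q)·A·R^(2/3)·S^(1/2) = (1/0.197) × 0.6079 × 0.3844 × 0.02000 = 0.02372

0.0237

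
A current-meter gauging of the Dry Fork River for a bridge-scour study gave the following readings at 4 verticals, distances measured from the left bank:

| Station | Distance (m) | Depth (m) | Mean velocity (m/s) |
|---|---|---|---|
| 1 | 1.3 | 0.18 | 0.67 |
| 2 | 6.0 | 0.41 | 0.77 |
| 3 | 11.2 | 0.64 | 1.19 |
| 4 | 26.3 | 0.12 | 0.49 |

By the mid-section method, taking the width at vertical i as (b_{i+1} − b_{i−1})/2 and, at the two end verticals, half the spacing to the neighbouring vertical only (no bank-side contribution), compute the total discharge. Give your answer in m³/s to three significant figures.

10.0 m³/s

w_1 = (6.0 − 1.3)/2 = 2.35 m; q_1 = 0.67 × 0.18 × 2.35 = 0.2834 m³/s
w_2 = (11.2 − 1.3)/2 = 4.95 m; q_2 = 0.77 × 0.41 × 4.95 = 1.563 m³/s
w_3 = (26.3 − 6.0)/2 = 10.15 m; q_3 = 1.19 × 0.64 × 10.15 = 7.730 m³/s
w_4 = (26.3 − 11.2)/2 = 7.55 m; q_4 = 0.49 × 0.12 × 7.55 = 0.4439 m³/s
Q = Σ qᵢ = 10.02 m³/s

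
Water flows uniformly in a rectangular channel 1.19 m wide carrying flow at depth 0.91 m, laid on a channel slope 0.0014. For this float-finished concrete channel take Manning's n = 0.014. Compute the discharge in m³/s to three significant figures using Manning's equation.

1.46 m³/s

A = b·y = 1.19 × 0.91 = 1.083 m²
P = b + 2y = 1.19 + 2×0.91 = 3.010 m
R = A/P = 1.083/3.010 = 0.3598 m
Q = (1/n)·A·R^(2/3)·S^(1/2) = (1/0.014) × 1.083 × 0.3598^(2/3) × 0.0014^(1/2) = 1.464 m³/s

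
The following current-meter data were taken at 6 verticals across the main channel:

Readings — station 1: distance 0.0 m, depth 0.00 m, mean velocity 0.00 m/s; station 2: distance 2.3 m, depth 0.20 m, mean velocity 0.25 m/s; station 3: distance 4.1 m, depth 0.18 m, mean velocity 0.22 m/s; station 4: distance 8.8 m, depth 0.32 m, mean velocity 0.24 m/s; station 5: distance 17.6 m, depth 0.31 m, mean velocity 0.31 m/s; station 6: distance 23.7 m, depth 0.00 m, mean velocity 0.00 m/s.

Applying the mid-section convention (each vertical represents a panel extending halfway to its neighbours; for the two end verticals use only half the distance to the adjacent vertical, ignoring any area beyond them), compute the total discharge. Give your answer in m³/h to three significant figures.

5280 m³/h

w_2 = (4.1 − 0.0)/2 = 2.05 m; q_2 = 0.25 × 0.20 × 2.05 = 0.1025 m³/s
w_3 = (8.8 − 2.3)/2 = 3.25 m; q_3 = 0.22 × 0.18 × 3.25 = 0.1287 m³/s
w_4 = (17.6 − 4.1)/2 = 6.75 m; q_4 = 0.24 × 0.32 × 6.75 = 0.5184 m³/s
w_5 = (23.7 − 8.8)/2 = 7.45 m; q_5 = 0.31 × 0.31 × 7.45 = 0.7159 m³/s
Stations 1, 6 contribute zero (depth or velocity is 0).
Q = Σ qᵢ = 1.466 m³/s
= 1.466 × 3600 = 5276 m³/h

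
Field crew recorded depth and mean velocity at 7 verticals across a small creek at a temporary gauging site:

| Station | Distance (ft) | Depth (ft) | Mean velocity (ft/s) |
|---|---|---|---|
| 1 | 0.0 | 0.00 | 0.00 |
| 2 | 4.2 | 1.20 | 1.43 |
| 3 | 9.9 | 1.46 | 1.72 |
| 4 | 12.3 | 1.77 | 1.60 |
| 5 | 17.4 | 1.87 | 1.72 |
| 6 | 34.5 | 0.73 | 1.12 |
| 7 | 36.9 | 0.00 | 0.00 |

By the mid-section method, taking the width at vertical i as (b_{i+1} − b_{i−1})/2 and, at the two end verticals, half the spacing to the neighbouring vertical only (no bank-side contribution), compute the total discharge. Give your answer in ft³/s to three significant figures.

73.0 ft³/s

w_2 = (9.9 − 0.0)/2 = 4.95 ft; q_2 = 1.43 × 1.20 × 4.95 = 8.494 ft³/s
w_3 = (12.3 − 4.2)/2 = 4.05 ft; q_3 = 1.72 × 1.46 × 4.05 = 10.17 ft³/s
w_4 = (17.4 − 9.9)/2 = 3.75 ft; q_4 = 1.60 × 1.77 × 3.75 = 10.62 ft³/s
w_5 = (34.5 − 12.3)/2 = 11.1 ft; q_5 = 1.72 × 1.87 × 11.1 = 35.70 ft³/s
w_6 = (36.9 − 17.4)/2 = 9.75 ft; q_6 = 1.12 × 0.73 × 9.75 = 7.972 ft³/s
Stations 1, 7 contribute zero (depth or velocity is 0).
Q = Σ qᵢ = 72.96 ft³/s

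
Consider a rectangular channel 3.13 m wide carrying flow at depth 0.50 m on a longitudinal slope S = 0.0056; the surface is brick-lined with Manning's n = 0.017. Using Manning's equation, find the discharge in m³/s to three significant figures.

A = b·y = 3.13 × 0.50 = 1.565 m²
P = b + 2y = 3.13 + 2×0.50 = 4.130 m
R = A/P = 1.565/4.130 = 0.3789 m
Q = (1/n)·A·R^(2/3)·S^(1/2) = (1/0.017) × 1.565 × 0.3789^(2/3) × 0.0056^(1/2) = 3.607 m³/s

3.61 m³/s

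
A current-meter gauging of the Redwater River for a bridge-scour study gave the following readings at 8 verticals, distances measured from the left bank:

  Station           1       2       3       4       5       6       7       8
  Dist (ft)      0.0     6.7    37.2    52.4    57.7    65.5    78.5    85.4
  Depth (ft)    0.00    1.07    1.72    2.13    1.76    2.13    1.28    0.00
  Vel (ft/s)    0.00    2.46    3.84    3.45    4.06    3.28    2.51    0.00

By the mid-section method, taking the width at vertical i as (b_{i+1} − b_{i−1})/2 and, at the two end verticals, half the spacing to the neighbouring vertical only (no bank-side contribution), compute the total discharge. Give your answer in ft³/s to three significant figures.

427 ft³/s

w_2 = (37.2 − 0.0)/2 = 18.6 ft; q_2 = 2.46 × 1.07 × 18.6 = 48.96 ft³/s
w_3 = (52.4 − 6.7)/2 = 22.85 ft; q_3 = 3.84 × 1.72 × 22.85 = 150.9 ft³/s
w_4 = (57.7 − 37.2)/2 = 10.25 ft; q_4 = 3.45 × 2.13 × 10.25 = 75.32 ft³/s
w_5 = (65.5 − 52.4)/2 = 6.55 ft; q_5 = 4.06 × 1.76 × 6.55 = 46.80 ft³/s
w_6 = (78.5 − 57.7)/2 = 10.4 ft; q_6 = 3.28 × 2.13 × 10.4 = 72.66 ft³/s
w_7 = (85.4 − 65.5)/2 = 9.95 ft; q_7 = 2.51 × 1.28 × 9.95 = 31.97 ft³/s
Stations 1, 8 contribute zero (depth or velocity is 0).
Q = Σ qᵢ = 426.6 ft³/s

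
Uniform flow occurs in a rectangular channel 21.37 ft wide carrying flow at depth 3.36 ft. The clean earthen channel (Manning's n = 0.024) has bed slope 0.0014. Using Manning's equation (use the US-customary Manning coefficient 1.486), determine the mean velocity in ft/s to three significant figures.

4.33 ft/s

A = b·y = 21.37 × 3.36 = 71.80 ft²
P = b + 2y = 21.37 + 2×3.36 = 28.09 ft
R = A/P = 71.80/28.09 = 2.556 ft
Q = (1.486/n)·A·R^(2/3)·S^(1/2) = (1.486/0.024) × 71.80 × 2.556^(2/3) × 0.0014^(1/2) = 311.0 ft³/s
V = Q/A = 311.0/71.80 = 4.331 ft/s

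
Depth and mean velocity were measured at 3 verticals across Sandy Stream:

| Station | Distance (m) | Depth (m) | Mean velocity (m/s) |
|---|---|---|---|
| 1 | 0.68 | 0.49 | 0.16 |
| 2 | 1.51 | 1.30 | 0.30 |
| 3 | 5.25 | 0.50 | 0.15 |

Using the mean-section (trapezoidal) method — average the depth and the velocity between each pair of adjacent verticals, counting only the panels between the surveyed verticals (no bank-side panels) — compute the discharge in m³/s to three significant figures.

Panel 1-2: Δb = 0.83 m, d̄ = (0.49+1.30)/2 = 0.895, v̄ = (0.16+0.30)/2 = 0.23 → q = 0.83×0.895×0.23 = 0.1709 m³/s
Panel 2-3: Δb = 3.74 m, d̄ = (1.30+0.50)/2 = 0.9, v̄ = (0.30+0.15)/2 = 0.225 → q = 3.74×0.9×0.225 = 0.7574 m³/s
Q = Σ q = 0.9282 m³/s

0.928 m³/s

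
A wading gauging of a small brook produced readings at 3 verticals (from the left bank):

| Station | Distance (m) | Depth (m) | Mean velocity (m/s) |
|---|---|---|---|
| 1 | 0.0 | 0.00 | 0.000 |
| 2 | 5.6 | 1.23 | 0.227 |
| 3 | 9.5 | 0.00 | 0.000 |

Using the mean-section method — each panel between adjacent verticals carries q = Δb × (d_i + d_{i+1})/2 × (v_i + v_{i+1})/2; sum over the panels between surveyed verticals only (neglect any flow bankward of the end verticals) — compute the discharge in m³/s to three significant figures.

Panel 1-2: Δb = 5.6 m, d̄ = (0.00+1.23)/2 = 0.615, v̄ = (0.000+0.227)/2 = 0.1135 → q = 5.6×0.615×0.1135 = 0.3909 m³/s
Panel 2-3: Δb = 3.9 m, d̄ = (1.23+0.00)/2 = 0.615, v̄ = (0.227+0.000)/2 = 0.1135 → q = 3.9×0.615×0.1135 = 0.2722 m³/s
Q = Σ q = 0.6631 m³/s

0.663 m³/s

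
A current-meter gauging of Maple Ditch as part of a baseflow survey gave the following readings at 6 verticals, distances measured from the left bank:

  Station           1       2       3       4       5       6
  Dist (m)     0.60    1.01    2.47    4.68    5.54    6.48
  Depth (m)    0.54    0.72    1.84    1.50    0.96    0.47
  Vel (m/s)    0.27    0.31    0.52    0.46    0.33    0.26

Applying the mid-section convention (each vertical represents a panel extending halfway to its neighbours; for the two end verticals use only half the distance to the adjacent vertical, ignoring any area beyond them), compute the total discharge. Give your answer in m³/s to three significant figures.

w_1 = (1.01 − 0.60)/2 = 0.205 m; q_1 = 0.27 × 0.54 × 0.205 = 0.02989 m³/s
w_2 = (2.47 − 0.60)/2 = 0.935 m; q_2 = 0.31 × 0.72 × 0.935 = 0.2087 m³/s
w_3 = (4.68 − 1.01)/2 = 1.835 m; q_3 = 0.52 × 1.84 × 1.835 = 1.756 m³/s
w_4 = (5.54 − 2.47)/2 = 1.535 m; q_4 = 0.46 × 1.50 × 1.535 = 1.059 m³/s
w_5 = (6.48 − 4.68)/2 = 0.9 m; q_5 = 0.33 × 0.96 × 0.9 = 0.2851 m³/s
w_6 = (6.48 − 5.54)/2 = 0.47 m; q_6 = 0.26 × 0.47 × 0.47 = 0.05743 m³/s
Q = Σ qᵢ = 3.396 m³/s

3.40 m³/s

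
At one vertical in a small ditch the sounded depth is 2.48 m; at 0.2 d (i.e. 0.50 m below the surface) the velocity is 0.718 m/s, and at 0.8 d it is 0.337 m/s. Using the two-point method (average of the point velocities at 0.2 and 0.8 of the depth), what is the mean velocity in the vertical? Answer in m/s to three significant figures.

0.528 m/s

v̄ = (0.718 + 0.337) / 2 = 0.5275 m/s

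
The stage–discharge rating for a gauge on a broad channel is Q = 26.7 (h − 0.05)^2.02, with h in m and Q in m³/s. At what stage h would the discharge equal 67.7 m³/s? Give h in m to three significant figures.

h − h₀ = (Q/C)^(1/b) = (67.7/26.7)^(1/2.02) = 1.585 m
h = 0.05 + 1.585 = 1.635 m

1.64 m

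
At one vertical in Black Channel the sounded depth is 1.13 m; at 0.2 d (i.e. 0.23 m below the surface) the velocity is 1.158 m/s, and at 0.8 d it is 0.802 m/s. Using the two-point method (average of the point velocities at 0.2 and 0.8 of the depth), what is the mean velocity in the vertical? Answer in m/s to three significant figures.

v̄ = (1.158 + 0.802) / 2 = 0.9800 m/s

0.980 m/s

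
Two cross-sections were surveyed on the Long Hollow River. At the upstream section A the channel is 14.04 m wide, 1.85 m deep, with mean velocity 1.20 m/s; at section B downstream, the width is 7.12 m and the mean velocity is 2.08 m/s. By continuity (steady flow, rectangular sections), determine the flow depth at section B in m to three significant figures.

2.10 m

Q = A₁V₁ = (14.04×1.85) × 1.20 = 31.17 m³/s
d₂ = Q/(b₂ V₂) = 31.17/(7.12×2.08) = 2.105 m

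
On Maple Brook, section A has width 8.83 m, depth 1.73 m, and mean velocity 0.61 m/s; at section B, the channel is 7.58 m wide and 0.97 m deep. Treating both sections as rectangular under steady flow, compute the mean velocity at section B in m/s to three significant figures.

Q = A₁V₁ = (8.83×1.73) × 0.61 = 9.318 m³/s
A₂ = 7.58 × 0.97 = 7.353 m²
V₂ = Q/A₂ = 9.318/7.353 = 1.267 m/s

1.27 m/s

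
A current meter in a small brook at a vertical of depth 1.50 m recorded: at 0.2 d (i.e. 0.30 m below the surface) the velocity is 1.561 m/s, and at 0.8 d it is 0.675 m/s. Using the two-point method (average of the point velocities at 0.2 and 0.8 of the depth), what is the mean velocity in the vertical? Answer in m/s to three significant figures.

1.12 m/s

v̄ = (1.561 + 0.675) / 2 = 1.118 m/s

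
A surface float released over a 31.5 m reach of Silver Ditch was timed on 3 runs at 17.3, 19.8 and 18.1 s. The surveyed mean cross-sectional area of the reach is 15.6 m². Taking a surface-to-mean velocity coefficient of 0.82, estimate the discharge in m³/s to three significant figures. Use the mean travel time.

21.9 m³/s

t̄ = (17.3 + 19.8 + 18.1) / 3 = 18.4 s
v_surface = L / t̄ = 31.5 / 18.4 = 1.712 m/s
v_mean = 0.82 × 1.712 = 1.404 m/s
Q = A × v_mean = 15.6 × 1.404 = 21.90 m³/s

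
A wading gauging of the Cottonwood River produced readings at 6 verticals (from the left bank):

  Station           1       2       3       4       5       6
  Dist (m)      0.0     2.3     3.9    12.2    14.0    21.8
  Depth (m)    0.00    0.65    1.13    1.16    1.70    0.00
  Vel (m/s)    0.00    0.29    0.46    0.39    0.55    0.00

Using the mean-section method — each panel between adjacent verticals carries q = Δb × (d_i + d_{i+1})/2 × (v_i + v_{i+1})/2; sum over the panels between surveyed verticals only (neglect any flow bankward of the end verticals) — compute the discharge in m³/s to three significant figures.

7.71 m³/s

Panel 1-2: Δb = 2.3 m, d̄ = (0.00+0.65)/2 = 0.325, v̄ = (0.00+0.29)/2 = 0.145 → q = 2.3×0.325×0.145 = 0.1084 m³/s
Panel 2-3: Δb = 1.6 m, d̄ = (0.65+1.13)/2 = 0.89, v̄ = (0.29+0.46)/2 = 0.375 → q = 1.6×0.89×0.375 = 0.5340 m³/s
Panel 3-4: Δb = 8.3 m, d̄ = (1.13+1.16)/2 = 1.145, v̄ = (0.46+0.39)/2 = 0.425 → q = 8.3×1.145×0.425 = 4.039 m³/s
Panel 4-5: Δb = 1.8 m, d̄ = (1.16+1.70)/2 = 1.43, v̄ = (0.39+0.55)/2 = 0.47 → q = 1.8×1.43×0.47 = 1.210 m³/s
Panel 5-6: Δb = 7.8 m, d̄ = (1.70+0.00)/2 = 0.85, v̄ = (0.55+0.00)/2 = 0.275 → q = 7.8×0.85×0.275 = 1.823 m³/s
Q = Σ q = 7.714 m³/s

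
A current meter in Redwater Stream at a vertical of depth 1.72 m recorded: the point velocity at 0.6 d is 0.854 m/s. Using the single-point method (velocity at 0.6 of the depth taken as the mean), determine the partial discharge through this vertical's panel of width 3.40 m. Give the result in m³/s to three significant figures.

4.99 m³/s

v̄ = v₀.₆ = 0.854 m/s
q = v̄ × d × w = 0.8540 × 1.72 × 3.40 = 4.994 m³/s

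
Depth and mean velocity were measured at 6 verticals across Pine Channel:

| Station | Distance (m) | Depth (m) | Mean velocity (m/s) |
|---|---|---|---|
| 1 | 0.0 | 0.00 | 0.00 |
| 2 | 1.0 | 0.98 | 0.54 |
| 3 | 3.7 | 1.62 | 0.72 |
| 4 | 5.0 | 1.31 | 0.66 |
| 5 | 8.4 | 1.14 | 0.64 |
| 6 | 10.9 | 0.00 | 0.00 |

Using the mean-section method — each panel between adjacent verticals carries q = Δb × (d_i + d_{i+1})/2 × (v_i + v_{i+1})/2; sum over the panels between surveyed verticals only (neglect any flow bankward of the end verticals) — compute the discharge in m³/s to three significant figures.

6.82 m³/s

Panel 1-2: Δb = 1 m, d̄ = (0.00+0.98)/2 = 0.49, v̄ = (0.00+0.54)/2 = 0.27 → q = 1×0.49×0.27 = 0.1323 m³/s
Panel 2-3: Δb = 2.7 m, d̄ = (0.98+1.62)/2 = 1.3, v̄ = (0.54+0.72)/2 = 0.63 → q = 2.7×1.3×0.63 = 2.211 m³/s
Panel 3-4: Δb = 1.3 m, d̄ = (1.62+1.31)/2 = 1.465, v̄ = (0.72+0.66)/2 = 0.69 → q = 1.3×1.465×0.69 = 1.314 m³/s
Panel 4-5: Δb = 3.4 m, d̄ = (1.31+1.14)/2 = 1.225, v̄ = (0.66+0.64)/2 = 0.65 → q = 3.4×1.225×0.65 = 2.707 m³/s
Panel 5-6: Δb = 2.5 m, d̄ = (1.14+0.00)/2 = 0.57, v̄ = (0.64+0.00)/2 = 0.32 → q = 2.5×0.57×0.32 = 0.4560 m³/s
Q = Σ q = 6.821 m³/s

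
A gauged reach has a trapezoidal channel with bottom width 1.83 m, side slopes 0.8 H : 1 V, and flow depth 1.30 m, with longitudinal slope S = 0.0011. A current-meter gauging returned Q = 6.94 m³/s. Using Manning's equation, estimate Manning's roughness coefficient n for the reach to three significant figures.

0.0144

A = (b + z·y)·y = (1.83 + 0.8×1.30)×1.30 = 3.731 m²
P = b + 2y√(1+z²) = 1.83 + 2×1.30×√(1+0.8²) = 5.160 m
R = A/P = 3.731/5.160 = 0.7231 m
n = (1/Q)·A·R^(2/3)·S^(1/2) = (1/6.94) × 3.731 × 0.8056 × 0.03317 = 0.01436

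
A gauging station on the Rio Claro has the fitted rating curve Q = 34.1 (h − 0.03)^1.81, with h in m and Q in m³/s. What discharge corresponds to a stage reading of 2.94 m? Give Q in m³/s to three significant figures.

Q = 34.1 × (2.94 − 0.03)^1.81 = 34.1 × 2.91^1.81 = 235.7 m³/s

236 m³/s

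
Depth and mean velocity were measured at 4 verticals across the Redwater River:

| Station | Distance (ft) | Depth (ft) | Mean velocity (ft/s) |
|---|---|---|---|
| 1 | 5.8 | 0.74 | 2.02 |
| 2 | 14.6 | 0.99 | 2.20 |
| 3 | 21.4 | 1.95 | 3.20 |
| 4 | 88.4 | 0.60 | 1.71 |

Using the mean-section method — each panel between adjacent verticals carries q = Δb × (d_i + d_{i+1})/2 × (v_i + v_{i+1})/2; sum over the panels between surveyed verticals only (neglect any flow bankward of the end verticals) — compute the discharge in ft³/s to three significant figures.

Panel 1-2: Δb = 8.8 ft, d̄ = (0.74+0.99)/2 = 0.865, v̄ = (2.02+2.20)/2 = 2.11 → q = 8.8×0.865×2.11 = 16.06 ft³/s
Panel 2-3: Δb = 6.8 ft, d̄ = (0.99+1.95)/2 = 1.47, v̄ = (2.20+3.20)/2 = 2.7 → q = 6.8×1.47×2.7 = 26.99 ft³/s
Panel 3-4: Δb = 67 ft, d̄ = (1.95+0.60)/2 = 1.275, v̄ = (3.20+1.71)/2 = 2.455 → q = 67×1.275×2.455 = 209.7 ft³/s
Q = Σ q = 252.8 ft³/s

253 ft³/s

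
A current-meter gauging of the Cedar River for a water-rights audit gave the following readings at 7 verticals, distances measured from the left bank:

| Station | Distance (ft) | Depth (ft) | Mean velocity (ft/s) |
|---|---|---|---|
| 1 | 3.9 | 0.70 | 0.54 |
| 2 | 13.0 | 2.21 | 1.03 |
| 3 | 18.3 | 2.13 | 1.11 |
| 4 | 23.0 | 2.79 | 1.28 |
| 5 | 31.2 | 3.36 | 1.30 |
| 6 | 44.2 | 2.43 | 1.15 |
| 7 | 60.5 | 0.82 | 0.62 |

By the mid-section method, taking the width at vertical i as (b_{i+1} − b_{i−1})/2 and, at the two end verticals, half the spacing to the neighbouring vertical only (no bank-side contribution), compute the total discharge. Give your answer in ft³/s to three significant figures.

144 ft³/s

w_1 = (13.0 − 3.9)/2 = 4.55 ft; q_1 = 0.54 × 0.70 × 4.55 = 1.720 ft³/s
w_2 = (18.3 − 3.9)/2 = 7.2 ft; q_2 = 1.03 × 2.21 × 7.2 = 16.39 ft³/s
w_3 = (23.0 − 13.0)/2 = 5 ft; q_3 = 1.11 × 2.13 × 5 = 11.82 ft³/s
w_4 = (31.2 − 18.3)/2 = 6.45 ft; q_4 = 1.28 × 2.79 × 6.45 = 23.03 ft³/s
w_5 = (44.2 − 23.0)/2 = 10.6 ft; q_5 = 1.30 × 3.36 × 10.6 = 46.30 ft³/s
w_6 = (60.5 − 31.2)/2 = 14.65 ft; q_6 = 1.15 × 2.43 × 14.65 = 40.94 ft³/s
w_7 = (60.5 − 44.2)/2 = 8.15 ft; q_7 = 0.62 × 0.82 × 8.15 = 4.143 ft³/s
Q = Σ qᵢ = 144.3 ft³/s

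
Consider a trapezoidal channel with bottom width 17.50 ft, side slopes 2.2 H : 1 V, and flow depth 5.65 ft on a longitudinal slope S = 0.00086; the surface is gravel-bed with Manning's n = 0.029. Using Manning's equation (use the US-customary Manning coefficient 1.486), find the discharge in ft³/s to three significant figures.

A = (b + z·y)·y = (17.50 + 2.2×5.65)×5.65 = 169.1 ft²
P = b + 2y√(1+z²) = 17.50 + 2×5.65×√(1+2.2²) = 44.81 ft
R = A/P = 169.1/44.81 = 3.774 ft
Q = (1.486/n)·A·R^(2/3)·S^(1/2) = (1.486/0.029) × 169.1 × 3.774^(2/3) × 0.00086^(1/2) = 616.0 ft³/s

616 ft³/s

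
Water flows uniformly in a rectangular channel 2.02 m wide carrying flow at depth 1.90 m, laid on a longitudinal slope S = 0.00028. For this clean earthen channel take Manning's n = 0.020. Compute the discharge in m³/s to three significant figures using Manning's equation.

A = b·y = 2.02 × 1.90 = 3.838 m²
P = b + 2y = 2.02 + 2×1.90 = 5.820 m
R = A/P = 3.838/5.820 = 0.6595 m
Q = (1/n)·A·R^(2/3)·S^(1/2) = (1/0.020) × 3.838 × 0.6595^(2/3) × 0.00028^(1/2) = 2.433 m³/s

2.43 m³/s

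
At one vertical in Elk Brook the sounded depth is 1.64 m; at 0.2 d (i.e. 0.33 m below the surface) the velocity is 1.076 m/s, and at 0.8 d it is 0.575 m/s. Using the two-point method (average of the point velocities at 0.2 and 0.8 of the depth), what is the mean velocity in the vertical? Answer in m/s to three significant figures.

0.826 m/s

v̄ = (1.076 + 0.575) / 2 = 0.8255 m/s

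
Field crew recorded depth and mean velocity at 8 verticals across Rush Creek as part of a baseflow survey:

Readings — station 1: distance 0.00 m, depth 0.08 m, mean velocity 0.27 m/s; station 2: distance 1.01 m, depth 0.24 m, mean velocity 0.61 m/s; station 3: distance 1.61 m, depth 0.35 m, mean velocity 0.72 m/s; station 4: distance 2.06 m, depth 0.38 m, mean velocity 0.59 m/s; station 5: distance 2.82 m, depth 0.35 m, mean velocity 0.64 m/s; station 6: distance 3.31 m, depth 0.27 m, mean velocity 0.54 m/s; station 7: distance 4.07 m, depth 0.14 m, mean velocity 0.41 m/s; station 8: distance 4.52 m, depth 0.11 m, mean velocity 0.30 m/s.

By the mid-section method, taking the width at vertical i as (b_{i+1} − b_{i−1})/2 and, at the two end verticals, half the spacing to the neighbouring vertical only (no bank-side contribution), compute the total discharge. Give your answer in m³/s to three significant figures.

w_1 = (1.01 − 0.00)/2 = 0.505 m; q_1 = 0.27 × 0.08 × 0.505 = 0.01091 m³/s
w_2 = (1.61 − 0.00)/2 = 0.805 m; q_2 = 0.61 × 0.24 × 0.805 = 0.1179 m³/s
w_3 = (2.06 − 1.01)/2 = 0.525 m; q_3 = 0.72 × 0.35 × 0.525 = 0.1323 m³/s
w_4 = (2.82 − 1.61)/2 = 0.605 m; q_4 = 0.59 × 0.38 × 0.605 = 0.1356 m³/s
w_5 = (3.31 − 2.06)/2 = 0.625 m; q_5 = 0.64 × 0.35 × 0.625 = 0.1400 m³/s
w_6 = (4.07 − 2.82)/2 = 0.625 m; q_6 = 0.54 × 0.27 × 0.625 = 0.09113 m³/s
w_7 = (4.52 − 3.31)/2 = 0.605 m; q_7 = 0.41 × 0.14 × 0.605 = 0.03473 m³/s
w_8 = (4.52 − 4.07)/2 = 0.225 m; q_8 = 0.30 × 0.11 × 0.225 = 0.007425 m³/s
Q = Σ qᵢ = 0.6700 m³/s

0.670 m³/s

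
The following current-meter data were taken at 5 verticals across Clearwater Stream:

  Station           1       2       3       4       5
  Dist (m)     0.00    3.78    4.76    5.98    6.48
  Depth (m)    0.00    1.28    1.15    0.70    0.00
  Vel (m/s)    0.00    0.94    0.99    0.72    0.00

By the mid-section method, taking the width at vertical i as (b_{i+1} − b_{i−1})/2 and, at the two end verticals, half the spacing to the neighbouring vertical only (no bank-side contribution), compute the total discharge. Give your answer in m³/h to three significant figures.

w_2 = (4.76 − 0.00)/2 = 2.38 m; q_2 = 0.94 × 1.28 × 2.38 = 2.864 m³/s
w_3 = (5.98 − 3.78)/2 = 1.1 m; q_3 = 0.99 × 1.15 × 1.1 = 1.252 m³/s
w_4 = (6.48 − 4.76)/2 = 0.86 m; q_4 = 0.72 × 0.70 × 0.86 = 0.4334 m³/s
Stations 1, 5 contribute zero (depth or velocity is 0).
Q = Σ qᵢ = 4.549 m³/s
= 4.549 × 3600 = 16380 m³/h

16400 m³/h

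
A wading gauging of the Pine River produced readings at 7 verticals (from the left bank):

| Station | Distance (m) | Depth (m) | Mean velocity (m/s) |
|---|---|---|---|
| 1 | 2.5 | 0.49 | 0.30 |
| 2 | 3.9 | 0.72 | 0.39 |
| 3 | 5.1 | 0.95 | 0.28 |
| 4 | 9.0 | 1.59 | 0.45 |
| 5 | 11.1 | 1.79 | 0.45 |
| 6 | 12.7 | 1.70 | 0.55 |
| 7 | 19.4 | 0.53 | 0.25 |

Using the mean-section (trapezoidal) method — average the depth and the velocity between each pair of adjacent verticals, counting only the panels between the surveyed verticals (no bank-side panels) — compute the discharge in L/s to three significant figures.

8420 L/s

Panel 1-2: Δb = 1.4 m, d̄ = (0.49+0.72)/2 = 0.605, v̄ = (0.30+0.39)/2 = 0.345 → q = 1.4×0.605×0.345 = 0.2922 m³/s
Panel 2-3: Δb = 1.2 m, d̄ = (0.72+0.95)/2 = 0.835, v̄ = (0.39+0.28)/2 = 0.335 → q = 1.2×0.835×0.335 = 0.3357 m³/s
Panel 3-4: Δb = 3.9 m, d̄ = (0.95+1.59)/2 = 1.27, v̄ = (0.28+0.45)/2 = 0.365 → q = 3.9×1.27×0.365 = 1.808 m³/s
Panel 4-5: Δb = 2.1 m, d̄ = (1.59+1.79)/2 = 1.69, v̄ = (0.45+0.45)/2 = 0.45 → q = 2.1×1.69×0.45 = 1.597 m³/s
Panel 5-6: Δb = 1.6 m, d̄ = (1.79+1.70)/2 = 1.745, v̄ = (0.45+0.55)/2 = 0.5 → q = 1.6×1.745×0.5 = 1.396 m³/s
Panel 6-7: Δb = 6.7 m, d̄ = (1.70+0.53)/2 = 1.115, v̄ = (0.55+0.25)/2 = 0.4 → q = 6.7×1.115×0.4 = 2.988 m³/s
Q = Σ q = 8.417 m³/s
= 8.417 × 1000 = 8417 L/s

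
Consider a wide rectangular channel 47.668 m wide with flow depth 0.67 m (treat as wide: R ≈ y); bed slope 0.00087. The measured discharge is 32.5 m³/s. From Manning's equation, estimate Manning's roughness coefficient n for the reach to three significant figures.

A = b·y = 47.668 × 0.67 = 31.94 m²
Wide channel: R ≈ y = 0.67 m
n = (1/Q)·A·R^(2/3)·S^(1/2) = (1/32.5) × 31.94 × 0.7657 × 0.02950 = 0.02219

0.0222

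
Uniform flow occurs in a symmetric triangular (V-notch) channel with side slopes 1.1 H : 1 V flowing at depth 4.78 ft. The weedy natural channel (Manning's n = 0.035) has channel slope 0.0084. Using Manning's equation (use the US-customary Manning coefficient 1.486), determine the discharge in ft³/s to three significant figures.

A = z·y² = 1.1×4.78² = 25.13 ft²
P = 2y√(1+z²) = 2×4.78×√(1+1.1²) = 14.21 ft
R = A/P = 25.13/14.21 = 1.768 ft
Q = (1.486/n)·A·R^(2/3)·S^(1/2) = (1.486/0.035) × 25.13 × 1.768^(2/3) × 0.0084^(1/2) = 143.0 ft³/s

143 ft³/s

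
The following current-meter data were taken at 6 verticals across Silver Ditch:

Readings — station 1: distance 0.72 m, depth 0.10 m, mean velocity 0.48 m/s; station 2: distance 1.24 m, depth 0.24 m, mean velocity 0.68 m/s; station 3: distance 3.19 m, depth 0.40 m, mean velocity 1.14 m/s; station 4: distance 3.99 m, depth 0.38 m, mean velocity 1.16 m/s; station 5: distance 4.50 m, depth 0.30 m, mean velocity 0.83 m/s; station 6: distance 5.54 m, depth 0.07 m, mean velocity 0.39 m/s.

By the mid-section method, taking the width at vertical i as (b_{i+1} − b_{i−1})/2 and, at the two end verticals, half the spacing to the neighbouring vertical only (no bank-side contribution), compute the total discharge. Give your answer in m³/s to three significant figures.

w_1 = (1.24 − 0.72)/2 = 0.26 m; q_1 = 0.48 × 0.10 × 0.26 = 0.01248 m³/s
w_2 = (3.19 − 0.72)/2 = 1.235 m; q_2 = 0.68 × 0.24 × 1.235 = 0.2016 m³/s
w_3 = (3.99 − 1.24)/2 = 1.375 m; q_3 = 1.14 × 0.40 × 1.375 = 0.6270 m³/s
w_4 = (4.50 − 3.19)/2 = 0.655 m; q_4 = 1.16 × 0.38 × 0.655 = 0.2887 m³/s
w_5 = (5.54 − 3.99)/2 = 0.775 m; q_5 = 0.83 × 0.30 × 0.775 = 0.1930 m³/s
w_6 = (5.54 − 4.50)/2 = 0.52 m; q_6 = 0.39 × 0.07 × 0.52 = 0.01420 m³/s
Q = Σ qᵢ = 1.337 m³/s

1.34 m³/s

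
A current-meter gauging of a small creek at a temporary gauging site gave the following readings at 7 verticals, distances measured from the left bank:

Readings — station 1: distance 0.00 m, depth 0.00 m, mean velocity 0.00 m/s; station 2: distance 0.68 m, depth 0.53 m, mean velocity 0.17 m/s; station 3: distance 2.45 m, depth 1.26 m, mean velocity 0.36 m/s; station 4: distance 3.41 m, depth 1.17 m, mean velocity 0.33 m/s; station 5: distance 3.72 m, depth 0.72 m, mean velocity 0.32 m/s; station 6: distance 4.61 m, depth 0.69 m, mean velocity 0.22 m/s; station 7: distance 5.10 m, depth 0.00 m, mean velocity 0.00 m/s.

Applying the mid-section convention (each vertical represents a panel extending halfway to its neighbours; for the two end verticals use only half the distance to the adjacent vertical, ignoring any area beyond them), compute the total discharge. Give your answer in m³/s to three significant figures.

1.22 m³/s

w_2 = (2.45 − 0.00)/2 = 1.225 m; q_2 = 0.17 × 0.53 × 1.225 = 0.1104 m³/s
w_3 = (3.41 − 0.68)/2 = 1.365 m; q_3 = 0.36 × 1.26 × 1.365 = 0.6192 m³/s
w_4 = (3.72 − 2.45)/2 = 0.635 m; q_4 = 0.33 × 1.17 × 0.635 = 0.2452 m³/s
w_5 = (4.61 − 3.41)/2 = 0.6 m; q_5 = 0.32 × 0.72 × 0.6 = 0.1382 m³/s
w_6 = (5.10 − 3.72)/2 = 0.69 m; q_6 = 0.22 × 0.69 × 0.69 = 0.1047 m³/s
Stations 1, 7 contribute zero (depth or velocity is 0).
Q = Σ qᵢ = 1.218 m³/s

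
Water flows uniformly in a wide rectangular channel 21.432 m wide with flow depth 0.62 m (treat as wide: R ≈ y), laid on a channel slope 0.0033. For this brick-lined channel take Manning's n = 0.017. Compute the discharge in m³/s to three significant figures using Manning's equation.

32.6 m³/s

A = b·y = 21.432 × 0.62 = 13.29 m²
Wide channel: R ≈ y = 0.62 m
Q = (1/n)·A·R^(2/3)·S^(1/2) = (1/0.017) × 13.29 × 0.6200^(2/3) × 0.0033^(1/2) = 32.65 m³/s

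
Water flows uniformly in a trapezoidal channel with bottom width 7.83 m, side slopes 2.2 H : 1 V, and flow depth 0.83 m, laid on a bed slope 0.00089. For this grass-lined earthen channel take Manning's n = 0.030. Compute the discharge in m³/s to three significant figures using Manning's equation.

A = (b + z·y)·y = (7.83 + 2.2×0.83)×0.83 = 8.014 m²
P = b + 2y√(1+z²) = 7.83 + 2×0.83×√(1+2.2²) = 11.84 m
R = A/P = 8.014/11.84 = 0.6768 m
Q = (1/n)·A·R^(2/3)·S^(1/2) = (1/0.030) × 8.014 × 0.6768^(2/3) × 0.00089^(1/2) = 6.144 m³/s

6.14 m³/s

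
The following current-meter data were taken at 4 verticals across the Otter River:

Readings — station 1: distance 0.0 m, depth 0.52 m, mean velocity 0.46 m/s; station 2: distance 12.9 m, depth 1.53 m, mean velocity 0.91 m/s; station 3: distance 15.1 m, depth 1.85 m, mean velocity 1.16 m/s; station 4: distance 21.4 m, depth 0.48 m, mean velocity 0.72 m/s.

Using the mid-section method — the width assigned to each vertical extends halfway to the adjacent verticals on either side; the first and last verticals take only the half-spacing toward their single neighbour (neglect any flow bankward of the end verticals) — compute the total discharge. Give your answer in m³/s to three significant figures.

22.3 m³/s

w_1 = (12.9 − 0.0)/2 = 6.45 m; q_1 = 0.46 × 0.52 × 6.45 = 1.543 m³/s
w_2 = (15.1 − 0.0)/2 = 7.55 m; q_2 = 0.91 × 1.53 × 7.55 = 10.51 m³/s
w_3 = (21.4 − 12.9)/2 = 4.25 m; q_3 = 1.16 × 1.85 × 4.25 = 9.121 m³/s
w_4 = (21.4 − 15.1)/2 = 3.15 m; q_4 = 0.72 × 0.48 × 3.15 = 1.089 m³/s
Q = Σ qᵢ = 22.26 m³/s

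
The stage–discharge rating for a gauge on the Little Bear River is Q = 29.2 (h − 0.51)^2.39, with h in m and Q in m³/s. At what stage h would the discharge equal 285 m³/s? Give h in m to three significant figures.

h − h₀ = (Q/C)^(1/b) = (285/29.2)^(1/2.39) = 2.594 m
h = 0.51 + 2.594 = 3.104 m

3.10 m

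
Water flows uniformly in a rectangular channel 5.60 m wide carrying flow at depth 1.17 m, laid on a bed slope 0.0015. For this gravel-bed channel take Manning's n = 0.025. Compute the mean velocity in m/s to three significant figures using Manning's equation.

1.36 m/s

A = b·y = 5.60 × 1.17 = 6.552 m²
P = b + 2y = 5.60 + 2×1.17 = 7.940 m
R = A/P = 6.552/7.940 = 0.8252 m
Q = (1/n)·A·R^(2/3)·S^(1/2) = (1/0.025) × 6.552 × 0.8252^(2/3) × 0.0015^(1/2) = 8.930 m³/s
V = Q/A = 8.930/6.552 = 1.363 m/s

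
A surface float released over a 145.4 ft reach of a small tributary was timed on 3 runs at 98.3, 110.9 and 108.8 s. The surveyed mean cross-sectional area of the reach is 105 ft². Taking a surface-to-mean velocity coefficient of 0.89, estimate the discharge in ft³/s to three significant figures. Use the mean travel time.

t̄ = (98.3 + 110.9 + 108.8) / 3 = 106 s
v_surface = L / t̄ = 145.4 / 106 = 1.372 ft/s
v_mean = 0.89 × 1.372 = 1.221 ft/s
Q = A × v_mean = 105 × 1.221 = 128.2 ft³/s

128 ft³/s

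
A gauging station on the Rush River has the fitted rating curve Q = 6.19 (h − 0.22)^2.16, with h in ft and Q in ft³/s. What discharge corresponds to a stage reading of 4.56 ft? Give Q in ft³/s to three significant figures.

147 ft³/s

Q = 6.19 × (4.56 − 0.22)^2.16 = 6.19 × 4.34^2.16 = 147.5 ft³/s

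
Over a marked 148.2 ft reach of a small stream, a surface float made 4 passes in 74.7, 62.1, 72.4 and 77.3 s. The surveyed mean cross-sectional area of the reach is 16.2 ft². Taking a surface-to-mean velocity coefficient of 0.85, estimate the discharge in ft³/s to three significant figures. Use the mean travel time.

28.5 ft³/s

t̄ = (74.7 + 62.1 + 72.4 + 77.3) / 4 = 71.625 s
v_surface = L / t̄ = 148.2 / 71.625 = 2.069 ft/s
v_mean = 0.85 × 2.069 = 1.759 ft/s
Q = A × v_mean = 16.2 × 1.759 = 28.49 ft³/s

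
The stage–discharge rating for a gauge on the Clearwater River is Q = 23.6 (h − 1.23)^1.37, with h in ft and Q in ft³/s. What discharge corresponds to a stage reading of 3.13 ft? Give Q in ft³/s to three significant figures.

Q = 23.6 × (3.13 − 1.23)^1.37 = 23.6 × 1.9^1.37 = 56.86 ft³/s

56.9 ft³/s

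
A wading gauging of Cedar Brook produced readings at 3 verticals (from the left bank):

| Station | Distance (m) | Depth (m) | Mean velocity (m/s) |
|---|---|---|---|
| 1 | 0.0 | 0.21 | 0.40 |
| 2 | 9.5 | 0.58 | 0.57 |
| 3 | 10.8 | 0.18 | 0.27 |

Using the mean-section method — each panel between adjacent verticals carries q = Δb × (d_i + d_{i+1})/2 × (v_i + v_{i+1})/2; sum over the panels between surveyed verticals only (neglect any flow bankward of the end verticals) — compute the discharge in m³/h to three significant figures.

Panel 1-2: Δb = 9.5 m, d̄ = (0.21+0.58)/2 = 0.395, v̄ = (0.40+0.57)/2 = 0.485 → q = 9.5×0.395×0.485 = 1.820 m³/s
Panel 2-3: Δb = 1.3 m, d̄ = (0.58+0.18)/2 = 0.38, v̄ = (0.57+0.27)/2 = 0.42 → q = 1.3×0.38×0.42 = 0.2075 m³/s
Q = Σ q = 2.027 m³/s
= 2.027 × 3600 = 7299 m³/h

7300 m³/h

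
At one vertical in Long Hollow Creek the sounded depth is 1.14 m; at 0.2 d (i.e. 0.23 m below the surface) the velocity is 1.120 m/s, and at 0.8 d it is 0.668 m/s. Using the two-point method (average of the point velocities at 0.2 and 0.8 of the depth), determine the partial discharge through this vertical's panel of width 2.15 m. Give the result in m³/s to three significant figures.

2.19 m³/s

v̄ = (1.120 + 0.668) / 2 = 0.8940 m/s
q = v̄ × d × w = 0.8940 × 1.14 × 2.15 = 2.191 m³/s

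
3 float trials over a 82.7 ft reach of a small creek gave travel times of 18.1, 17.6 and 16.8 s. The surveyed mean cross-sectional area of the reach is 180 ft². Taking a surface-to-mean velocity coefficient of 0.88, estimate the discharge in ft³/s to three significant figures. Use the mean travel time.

t̄ = (18.1 + 17.6 + 16.8) / 3 = 17.5 s
v_surface = L / t̄ = 82.7 / 17.5 = 4.726 ft/s
v_mean = 0.88 × 4.726 = 4.159 ft/s
Q = A × v_mean = 180 × 4.159 = 748.6 ft³/s

749 ft³/s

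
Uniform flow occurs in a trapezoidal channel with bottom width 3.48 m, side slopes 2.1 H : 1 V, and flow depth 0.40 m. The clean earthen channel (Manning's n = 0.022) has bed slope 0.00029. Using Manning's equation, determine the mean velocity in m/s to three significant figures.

0.365 m/s

A = (b + z·y)·y = (3.48 + 2.1×0.40)×0.40 = 1.728 m²
P = b + 2y√(1+z²) = 3.48 + 2×0.40×√(1+2.1²) = 5.341 m
R = A/P = 1.728/5.341 = 0.3235 m
Q = (1/n)·A·R^(2/3)·S^(1/2) = (1/0.022) × 1.728 × 0.3235^(2/3) × 0.00029^(1/2) = 0.6304 m³/s
V = Q/A = 0.6304/1.728 = 0.3648 m/s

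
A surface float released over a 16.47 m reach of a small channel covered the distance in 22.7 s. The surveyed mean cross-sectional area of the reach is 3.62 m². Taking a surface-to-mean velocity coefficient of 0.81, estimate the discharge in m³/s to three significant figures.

v_surface = L / t̄ = 16.47 / 22.7 = 0.7256 m/s
v_mean = 0.81 × 0.7256 = 0.5877 m/s
Q = A × v_mean = 3.62 × 0.5877 = 2.127 m³/s

2.13 m³/s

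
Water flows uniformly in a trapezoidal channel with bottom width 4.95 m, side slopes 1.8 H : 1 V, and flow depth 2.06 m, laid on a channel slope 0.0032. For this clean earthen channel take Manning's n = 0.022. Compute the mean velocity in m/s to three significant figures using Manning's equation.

3.11 m/s

A = (b + z·y)·y = (4.95 + 1.8×2.06)×2.06 = 17.84 m²
P = b + 2y√(1+z²) = 4.95 + 2×2.06×√(1+1.8²) = 13.43 m
R = A/P = 17.84/13.43 = 1.328 m
Q = (1/n)·A·R^(2/3)·S^(1/2) = (1/0.022) × 17.84 × 1.328^(2/3) × 0.0032^(1/2) = 55.40 m³/s
V = Q/A = 55.40/17.84 = 3.106 m/s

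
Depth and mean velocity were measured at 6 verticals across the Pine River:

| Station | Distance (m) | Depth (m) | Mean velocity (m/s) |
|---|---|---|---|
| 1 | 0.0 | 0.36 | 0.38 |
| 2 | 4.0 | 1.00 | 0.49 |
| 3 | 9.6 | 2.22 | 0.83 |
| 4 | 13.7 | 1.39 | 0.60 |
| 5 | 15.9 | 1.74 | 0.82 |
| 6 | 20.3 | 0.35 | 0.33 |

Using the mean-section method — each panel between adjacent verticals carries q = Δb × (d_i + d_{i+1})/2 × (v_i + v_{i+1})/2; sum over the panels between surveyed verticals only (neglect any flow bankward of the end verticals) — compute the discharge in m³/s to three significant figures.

Panel 1-2: Δb = 4 m, d̄ = (0.36+1.00)/2 = 0.68, v̄ = (0.38+0.49)/2 = 0.435 → q = 4×0.68×0.435 = 1.183 m³/s
Panel 2-3: Δb = 5.6 m, d̄ = (1.00+2.22)/2 = 1.61, v̄ = (0.49+0.83)/2 = 0.66 → q = 5.6×1.61×0.66 = 5.951 m³/s
Panel 3-4: Δb = 4.1 m, d̄ = (2.22+1.39)/2 = 1.805, v̄ = (0.83+0.60)/2 = 0.715 → q = 4.1×1.805×0.715 = 5.291 m³/s
Panel 4-5: Δb = 2.2 m, d̄ = (1.39+1.74)/2 = 1.565, v̄ = (0.60+0.82)/2 = 0.71 → q = 2.2×1.565×0.71 = 2.445 m³/s
Panel 5-6: Δb = 4.4 m, d̄ = (1.74+0.35)/2 = 1.045, v̄ = (0.82+0.33)/2 = 0.575 → q = 4.4×1.045×0.575 = 2.644 m³/s
Q = Σ q = 17.51 m³/s

17.5 m³/s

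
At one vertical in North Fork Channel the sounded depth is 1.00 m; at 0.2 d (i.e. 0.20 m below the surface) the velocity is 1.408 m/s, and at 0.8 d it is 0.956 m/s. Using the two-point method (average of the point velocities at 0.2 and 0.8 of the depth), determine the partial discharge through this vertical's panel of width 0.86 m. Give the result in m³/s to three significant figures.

v̄ = (1.408 + 0.956) / 2 = 1.182 m/s
q = v̄ × d × w = 1.182 × 1.00 × 0.86 = 1.017 m³/s

1.02 m³/s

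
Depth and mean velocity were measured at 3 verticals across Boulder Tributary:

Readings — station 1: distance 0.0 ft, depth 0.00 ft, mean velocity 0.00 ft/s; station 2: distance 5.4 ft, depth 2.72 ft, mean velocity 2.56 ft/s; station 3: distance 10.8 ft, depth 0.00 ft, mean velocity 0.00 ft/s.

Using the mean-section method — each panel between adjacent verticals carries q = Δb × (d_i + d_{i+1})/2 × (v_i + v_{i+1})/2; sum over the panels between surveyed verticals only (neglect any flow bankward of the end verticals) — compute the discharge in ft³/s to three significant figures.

18.8 ft³/s

Panel 1-2: Δb = 5.4 ft, d̄ = (0.00+2.72)/2 = 1.36, v̄ = (0.00+2.56)/2 = 1.28 → q = 5.4×1.36×1.28 = 9.400 ft³/s
Panel 2-3: Δb = 5.4 ft, d̄ = (2.72+0.00)/2 = 1.36, v̄ = (2.56+0.00)/2 = 1.28 → q = 5.4×1.36×1.28 = 9.400 ft³/s
Q = Σ q = 18.80 ft³/s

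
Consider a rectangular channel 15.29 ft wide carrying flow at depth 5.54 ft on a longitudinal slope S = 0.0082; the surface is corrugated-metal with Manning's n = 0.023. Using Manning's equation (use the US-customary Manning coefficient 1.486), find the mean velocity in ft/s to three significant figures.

A = b·y = 15.29 × 5.54 = 84.71 ft²
P = b + 2y = 15.29 + 2×5.54 = 26.37 ft
R = A/P = 84.71/26.37 = 3.212 ft
Q = (1.486/n)·A·R^(2/3)·S^(1/2) = (1.486/0.023) × 84.71 × 3.212^(2/3) × 0.0082^(1/2) = 1079 ft³/s
V = Q/A = 1079/84.71 = 12.74 ft/s

12.7 ft/s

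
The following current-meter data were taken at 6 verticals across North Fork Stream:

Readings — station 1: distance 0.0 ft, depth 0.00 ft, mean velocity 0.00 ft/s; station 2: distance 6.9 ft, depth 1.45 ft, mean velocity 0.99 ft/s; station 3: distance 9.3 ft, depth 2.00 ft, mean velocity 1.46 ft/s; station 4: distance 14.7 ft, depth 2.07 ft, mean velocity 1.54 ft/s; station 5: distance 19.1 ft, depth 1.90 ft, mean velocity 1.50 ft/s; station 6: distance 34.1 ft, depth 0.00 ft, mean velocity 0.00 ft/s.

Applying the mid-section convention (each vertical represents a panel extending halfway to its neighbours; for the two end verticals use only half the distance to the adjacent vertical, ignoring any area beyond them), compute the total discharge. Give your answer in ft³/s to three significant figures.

61.3 ft³/s

w_2 = (9.3 − 0.0)/2 = 4.65 ft; q_2 = 0.99 × 1.45 × 4.65 = 6.675 ft³/s
w_3 = (14.7 − 6.9)/2 = 3.9 ft; q_3 = 1.46 × 2.00 × 3.9 = 11.39 ft³/s
w_4 = (19.1 − 9.3)/2 = 4.9 ft; q_4 = 1.54 × 2.07 × 4.9 = 15.62 ft³/s
w_5 = (34.1 − 14.7)/2 = 9.7 ft; q_5 = 1.50 × 1.90 × 9.7 = 27.65 ft³/s
Stations 1, 6 contribute zero (depth or velocity is 0).
Q = Σ qᵢ = 61.33 ft³/s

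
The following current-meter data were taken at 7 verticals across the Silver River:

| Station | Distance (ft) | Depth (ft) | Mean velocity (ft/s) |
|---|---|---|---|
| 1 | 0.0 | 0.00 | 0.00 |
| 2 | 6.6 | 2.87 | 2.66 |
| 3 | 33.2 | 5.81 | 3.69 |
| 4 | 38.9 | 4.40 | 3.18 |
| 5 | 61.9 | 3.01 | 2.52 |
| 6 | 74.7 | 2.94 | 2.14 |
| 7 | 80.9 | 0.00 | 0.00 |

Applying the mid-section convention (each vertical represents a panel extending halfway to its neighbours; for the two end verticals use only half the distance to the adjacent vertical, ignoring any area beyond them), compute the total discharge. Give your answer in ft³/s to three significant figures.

869 ft³/s

w_2 = (33.2 − 0.0)/2 = 16.6 ft; q_2 = 2.66 × 2.87 × 16.6 = 126.7 ft³/s
w_3 = (38.9 − 6.6)/2 = 16.15 ft; q_3 = 3.69 × 5.81 × 16.15 = 346.2 ft³/s
w_4 = (61.9 − 33.2)/2 = 14.35 ft; q_4 = 3.18 × 4.40 × 14.35 = 200.8 ft³/s
w_5 = (74.7 − 38.9)/2 = 17.9 ft; q_5 = 2.52 × 3.01 × 17.9 = 135.8 ft³/s
w_6 = (80.9 − 61.9)/2 = 9.5 ft; q_6 = 2.14 × 2.94 × 9.5 = 59.77 ft³/s
Stations 1, 7 contribute zero (depth or velocity is 0).
Q = Σ qᵢ = 869.3 ft³/s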